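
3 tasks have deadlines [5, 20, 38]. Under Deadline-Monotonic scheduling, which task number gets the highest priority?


Sort tasks by relative deadline (ascending):
  Task 1: deadline = 5
  Task 2: deadline = 20
  Task 3: deadline = 38
Priority order (highest first): [1, 2, 3]
Highest priority task = 1

1


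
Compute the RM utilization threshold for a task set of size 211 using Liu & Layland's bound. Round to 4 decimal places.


Compute 2^(1/211) = 1.0032904594
Subtract 1: 1.0032904594 - 1 = 0.0032904594
Multiply by n: 211 * 0.0032904594 = 0.6942869334
Round to 4 dp: 0.6943

0.6943


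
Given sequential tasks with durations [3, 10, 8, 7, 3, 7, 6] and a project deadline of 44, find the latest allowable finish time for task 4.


LF(activity 4) = deadline - sum of successor durations
Successors: activities 5 through 7 with durations [3, 7, 6]
Sum of successor durations = 16
LF = 44 - 16 = 28

28


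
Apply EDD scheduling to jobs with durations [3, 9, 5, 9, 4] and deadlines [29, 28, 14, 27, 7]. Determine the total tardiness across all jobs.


Sort by due date (EDD order): [(4, 7), (5, 14), (9, 27), (9, 28), (3, 29)]
Compute completion times and tardiness:
  Job 1: p=4, d=7, C=4, tardiness=max(0,4-7)=0
  Job 2: p=5, d=14, C=9, tardiness=max(0,9-14)=0
  Job 3: p=9, d=27, C=18, tardiness=max(0,18-27)=0
  Job 4: p=9, d=28, C=27, tardiness=max(0,27-28)=0
  Job 5: p=3, d=29, C=30, tardiness=max(0,30-29)=1
Total tardiness = 1

1


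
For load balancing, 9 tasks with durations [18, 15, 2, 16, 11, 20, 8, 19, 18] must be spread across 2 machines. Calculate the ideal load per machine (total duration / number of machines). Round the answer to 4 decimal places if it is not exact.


Total processing time = 18 + 15 + 2 + 16 + 11 + 20 + 8 + 19 + 18 = 127
Number of machines = 2
Ideal balanced load = 127 / 2 = 63.5

63.5


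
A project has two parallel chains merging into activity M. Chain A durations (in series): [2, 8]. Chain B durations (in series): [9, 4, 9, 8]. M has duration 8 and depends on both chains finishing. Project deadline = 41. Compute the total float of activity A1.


Forward pass: ES(A1) = sum of predecessors on chain A = 0
EF = ES + duration = 0 + 2 = 2
Backward pass: LF(M) = deadline = 41; LS(M) = 41 - 8 = 33
LF(A1) = LS(M) - sum(successors on chain A) = 33 - 8 = 25
LS = LF - duration = 25 - 2 = 23
Total float = LS - ES = 23 - 0 = 23

23


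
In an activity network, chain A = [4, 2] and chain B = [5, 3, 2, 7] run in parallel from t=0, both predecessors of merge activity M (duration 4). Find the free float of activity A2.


ES(A2) = sum of predecessors on chain A = 4
EF(A2) = ES + duration = 4 + 2 = 6
Successor of A2 is M. ES(M) = max(sum(A), sum(B)) = max(6, 17) = 17
Free float = ES(successor) - EF(current) = 17 - 6 = 11

11


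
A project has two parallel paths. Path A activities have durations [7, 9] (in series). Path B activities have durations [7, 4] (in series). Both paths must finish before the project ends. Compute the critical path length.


Path A total = 7 + 9 = 16
Path B total = 7 + 4 = 11
Critical path = longest path = max(16, 11) = 16

16


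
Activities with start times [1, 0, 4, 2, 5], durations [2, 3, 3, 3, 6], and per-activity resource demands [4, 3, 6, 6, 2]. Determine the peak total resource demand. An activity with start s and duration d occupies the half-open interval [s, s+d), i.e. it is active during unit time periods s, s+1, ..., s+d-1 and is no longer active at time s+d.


Each activity i is active on [start_i, start_i + duration_i).
Compute total resource usage per time slot:
  t=0: active resources = [3], total = 3
  t=1: active resources = [4, 3], total = 7
  t=2: active resources = [4, 3, 6], total = 13
  t=3: active resources = [6], total = 6
  t=4: active resources = [6, 6], total = 12
  t=5: active resources = [6, 2], total = 8
  t=6: active resources = [6, 2], total = 8
  t=7: active resources = [2], total = 2
  t=8: active resources = [2], total = 2
  t=9: active resources = [2], total = 2
  t=10: active resources = [2], total = 2
Peak resource demand = 13

13


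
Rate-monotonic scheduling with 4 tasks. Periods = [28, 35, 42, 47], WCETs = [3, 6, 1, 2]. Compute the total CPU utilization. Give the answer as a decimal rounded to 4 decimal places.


Compute individual utilizations (exact fractions):
  Task 1: C/T = 3/28 (approx. 0.1071)
  Task 2: C/T = 6/35 (approx. 0.1714)
  Task 3: C/T = 1/42 (approx. 0.0238)
  Task 4: C/T = 2/47 (approx. 0.0426)
Total utilization U = 3/28 + 6/35 + 1/42 + 2/47 = 6809/19740
Rounded to 4 decimal places: U = 0.3449
RM (Liu & Layland) bound for 4 tasks = 0.756828; compare with U = 6809/19740 (approx. 0.344934)
U <= bound, so schedulable by RM sufficient condition.

0.3449


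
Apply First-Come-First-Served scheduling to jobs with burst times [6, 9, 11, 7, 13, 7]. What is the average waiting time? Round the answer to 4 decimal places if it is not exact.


FCFS order (as given): [6, 9, 11, 7, 13, 7]
Waiting times:
  Job 1: wait = 0
  Job 2: wait = 6
  Job 3: wait = 15
  Job 4: wait = 26
  Job 5: wait = 33
  Job 6: wait = 46
Sum of waiting times = 126
Average waiting time = 126/6 = 21.0

21.0


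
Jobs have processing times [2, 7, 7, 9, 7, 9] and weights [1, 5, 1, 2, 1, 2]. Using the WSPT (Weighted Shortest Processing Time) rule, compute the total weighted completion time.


Compute p/w ratios and sort ascending (WSPT): [(7, 5), (2, 1), (9, 2), (9, 2), (7, 1), (7, 1)]
Compute weighted completion times:
  Job (p=7,w=5): C=7, w*C=5*7=35
  Job (p=2,w=1): C=9, w*C=1*9=9
  Job (p=9,w=2): C=18, w*C=2*18=36
  Job (p=9,w=2): C=27, w*C=2*27=54
  Job (p=7,w=1): C=34, w*C=1*34=34
  Job (p=7,w=1): C=41, w*C=1*41=41
Total weighted completion time = 209

209


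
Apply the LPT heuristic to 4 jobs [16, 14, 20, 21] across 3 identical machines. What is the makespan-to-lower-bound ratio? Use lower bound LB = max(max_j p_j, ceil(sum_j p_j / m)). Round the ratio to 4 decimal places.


LPT order: [21, 20, 16, 14]
Machine loads after assignment: [21, 20, 30]
LPT makespan = 30
Lower bound = max(max_job, ceil(total/3)) = max(21, 24) = 24
Ratio = 30 / 24 = 1.25

1.25


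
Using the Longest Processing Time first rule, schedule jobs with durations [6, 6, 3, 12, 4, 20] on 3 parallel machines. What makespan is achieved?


Sort jobs in decreasing order (LPT): [20, 12, 6, 6, 4, 3]
Assign each job to the least loaded machine:
  Machine 1: jobs [20], load = 20
  Machine 2: jobs [12, 4], load = 16
  Machine 3: jobs [6, 6, 3], load = 15
Makespan = max load = 20

20


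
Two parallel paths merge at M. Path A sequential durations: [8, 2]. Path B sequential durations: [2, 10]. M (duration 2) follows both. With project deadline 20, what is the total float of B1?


Forward pass: ES(B1) = sum of predecessors on chain B = 0
EF = ES + duration = 0 + 2 = 2
Backward pass: LF(M) = deadline = 20; LS(M) = 20 - 2 = 18
LF(B1) = LS(M) - sum(successors on chain B) = 18 - 10 = 8
LS = LF - duration = 8 - 2 = 6
Total float = LS - ES = 6 - 0 = 6

6


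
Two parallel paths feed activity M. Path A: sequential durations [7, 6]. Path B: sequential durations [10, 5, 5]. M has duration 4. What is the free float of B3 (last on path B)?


ES(B3) = sum of predecessors on chain B = 15
EF(B3) = ES + duration = 15 + 5 = 20
Successor of B3 is M. ES(M) = max(sum(A), sum(B)) = max(13, 20) = 20
Free float = ES(successor) - EF(current) = 20 - 20 = 0

0


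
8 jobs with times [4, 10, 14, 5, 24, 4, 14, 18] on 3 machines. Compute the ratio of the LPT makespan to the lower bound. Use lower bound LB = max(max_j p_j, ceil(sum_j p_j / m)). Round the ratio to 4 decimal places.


LPT order: [24, 18, 14, 14, 10, 5, 4, 4]
Machine loads after assignment: [29, 32, 32]
LPT makespan = 32
Lower bound = max(max_job, ceil(total/3)) = max(24, 31) = 31
Ratio = 32 / 31 = 1.0323

1.0323


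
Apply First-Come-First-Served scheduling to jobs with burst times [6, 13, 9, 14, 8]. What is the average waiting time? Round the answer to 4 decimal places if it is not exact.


FCFS order (as given): [6, 13, 9, 14, 8]
Waiting times:
  Job 1: wait = 0
  Job 2: wait = 6
  Job 3: wait = 19
  Job 4: wait = 28
  Job 5: wait = 42
Sum of waiting times = 95
Average waiting time = 95/5 = 19.0

19.0


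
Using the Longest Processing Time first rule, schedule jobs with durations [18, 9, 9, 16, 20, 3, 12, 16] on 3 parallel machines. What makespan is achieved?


Sort jobs in decreasing order (LPT): [20, 18, 16, 16, 12, 9, 9, 3]
Assign each job to the least loaded machine:
  Machine 1: jobs [20, 9, 9], load = 38
  Machine 2: jobs [18, 12, 3], load = 33
  Machine 3: jobs [16, 16], load = 32
Makespan = max load = 38

38


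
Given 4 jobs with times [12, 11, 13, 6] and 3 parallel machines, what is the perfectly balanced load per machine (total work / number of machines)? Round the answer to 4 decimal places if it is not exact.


Total processing time = 12 + 11 + 13 + 6 = 42
Number of machines = 3
Ideal balanced load = 42 / 3 = 14.0

14.0


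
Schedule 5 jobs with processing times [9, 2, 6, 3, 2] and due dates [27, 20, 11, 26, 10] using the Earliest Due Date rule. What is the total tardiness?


Sort by due date (EDD order): [(2, 10), (6, 11), (2, 20), (3, 26), (9, 27)]
Compute completion times and tardiness:
  Job 1: p=2, d=10, C=2, tardiness=max(0,2-10)=0
  Job 2: p=6, d=11, C=8, tardiness=max(0,8-11)=0
  Job 3: p=2, d=20, C=10, tardiness=max(0,10-20)=0
  Job 4: p=3, d=26, C=13, tardiness=max(0,13-26)=0
  Job 5: p=9, d=27, C=22, tardiness=max(0,22-27)=0
Total tardiness = 0

0


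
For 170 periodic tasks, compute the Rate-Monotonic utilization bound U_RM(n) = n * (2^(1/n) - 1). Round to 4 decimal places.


Compute 2^(1/170) = 1.0040856600
Subtract 1: 1.0040856600 - 1 = 0.0040856600
Multiply by n: 170 * 0.0040856600 = 0.6945622000
Round to 4 dp: 0.6946

0.6946


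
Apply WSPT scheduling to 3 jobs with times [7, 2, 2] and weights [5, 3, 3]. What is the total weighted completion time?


Compute p/w ratios and sort ascending (WSPT): [(2, 3), (2, 3), (7, 5)]
Compute weighted completion times:
  Job (p=2,w=3): C=2, w*C=3*2=6
  Job (p=2,w=3): C=4, w*C=3*4=12
  Job (p=7,w=5): C=11, w*C=5*11=55
Total weighted completion time = 73

73


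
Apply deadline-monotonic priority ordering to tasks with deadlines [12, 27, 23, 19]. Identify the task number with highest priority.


Sort tasks by relative deadline (ascending):
  Task 1: deadline = 12
  Task 4: deadline = 19
  Task 3: deadline = 23
  Task 2: deadline = 27
Priority order (highest first): [1, 4, 3, 2]
Highest priority task = 1

1


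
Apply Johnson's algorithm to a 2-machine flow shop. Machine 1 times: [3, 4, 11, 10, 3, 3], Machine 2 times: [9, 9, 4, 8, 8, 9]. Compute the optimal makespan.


Apply Johnson's rule:
  Group 1 (a <= b): [(1, 3, 9), (5, 3, 8), (6, 3, 9), (2, 4, 9)]
  Group 2 (a > b): [(4, 10, 8), (3, 11, 4)]
Optimal job order: [1, 5, 6, 2, 4, 3]
Schedule:
  Job 1: M1 done at 3, M2 done at 12
  Job 5: M1 done at 6, M2 done at 20
  Job 6: M1 done at 9, M2 done at 29
  Job 2: M1 done at 13, M2 done at 38
  Job 4: M1 done at 23, M2 done at 46
  Job 3: M1 done at 34, M2 done at 50
Makespan = 50

50


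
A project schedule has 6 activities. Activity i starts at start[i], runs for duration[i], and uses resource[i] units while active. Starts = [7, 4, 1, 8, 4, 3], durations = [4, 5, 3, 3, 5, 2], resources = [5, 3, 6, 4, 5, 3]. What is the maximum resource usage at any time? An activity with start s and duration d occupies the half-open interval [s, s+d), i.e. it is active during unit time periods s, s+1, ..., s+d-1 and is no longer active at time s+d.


Each activity i is active on [start_i, start_i + duration_i).
Compute total resource usage per time slot:
  t=0: active resources = [], total = 0
  t=1: active resources = [6], total = 6
  t=2: active resources = [6], total = 6
  t=3: active resources = [6, 3], total = 9
  t=4: active resources = [3, 5, 3], total = 11
  t=5: active resources = [3, 5], total = 8
  t=6: active resources = [3, 5], total = 8
  t=7: active resources = [5, 3, 5], total = 13
  t=8: active resources = [5, 3, 4, 5], total = 17
  t=9: active resources = [5, 4], total = 9
  t=10: active resources = [5, 4], total = 9
Peak resource demand = 17

17


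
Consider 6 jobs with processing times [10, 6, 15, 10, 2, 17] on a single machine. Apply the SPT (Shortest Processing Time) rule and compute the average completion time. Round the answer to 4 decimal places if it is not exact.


Sort jobs by processing time (SPT order): [2, 6, 10, 10, 15, 17]
Compute completion times sequentially:
  Job 1: processing = 2, completes at 2
  Job 2: processing = 6, completes at 8
  Job 3: processing = 10, completes at 18
  Job 4: processing = 10, completes at 28
  Job 5: processing = 15, completes at 43
  Job 6: processing = 17, completes at 60
Sum of completion times = 159
Average completion time = 159/6 = 26.5

26.5


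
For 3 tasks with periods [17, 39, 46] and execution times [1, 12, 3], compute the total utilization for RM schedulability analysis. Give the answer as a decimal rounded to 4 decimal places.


Compute individual utilizations (exact fractions):
  Task 1: C/T = 1/17 (approx. 0.0588)
  Task 2: C/T = 12/39 = 4/13 (approx. 0.3077)
  Task 3: C/T = 3/46 (approx. 0.0652)
Total utilization U = 1/17 + 4/13 + 3/46 = 4389/10166
Rounded to 4 decimal places: U = 0.4317
RM (Liu & Layland) bound for 3 tasks = 0.779763; compare with U = 4389/10166 (approx. 0.431733)
U <= bound, so schedulable by RM sufficient condition.

0.4317


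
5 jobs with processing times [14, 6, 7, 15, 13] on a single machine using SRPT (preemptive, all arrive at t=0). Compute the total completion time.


Since all jobs arrive at t=0, SRPT equals SPT ordering.
SPT order: [6, 7, 13, 14, 15]
Completion times:
  Job 1: p=6, C=6
  Job 2: p=7, C=13
  Job 3: p=13, C=26
  Job 4: p=14, C=40
  Job 5: p=15, C=55
Total completion time = 6 + 13 + 26 + 40 + 55 = 140

140


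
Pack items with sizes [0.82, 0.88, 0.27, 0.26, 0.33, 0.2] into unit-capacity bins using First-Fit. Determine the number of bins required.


Place items sequentially using First-Fit:
  Item 0.82 -> new Bin 1
  Item 0.88 -> new Bin 2
  Item 0.27 -> new Bin 3
  Item 0.26 -> Bin 3 (now 0.53)
  Item 0.33 -> Bin 3 (now 0.86)
  Item 0.2 -> new Bin 4
Total bins used = 4

4


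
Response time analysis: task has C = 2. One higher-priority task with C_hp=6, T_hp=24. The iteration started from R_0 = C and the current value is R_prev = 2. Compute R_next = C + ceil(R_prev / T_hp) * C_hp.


R_next = C + ceil(R_prev / T_hp) * C_hp
ceil(2 / 24) = ceil(0.0833) = 1
Interference = 1 * 6 = 6
R_next = 2 + 6 = 8

8


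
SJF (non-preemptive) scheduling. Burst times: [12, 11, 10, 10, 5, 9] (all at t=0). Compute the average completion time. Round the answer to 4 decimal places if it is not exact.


SJF order (ascending): [5, 9, 10, 10, 11, 12]
Completion times:
  Job 1: burst=5, C=5
  Job 2: burst=9, C=14
  Job 3: burst=10, C=24
  Job 4: burst=10, C=34
  Job 5: burst=11, C=45
  Job 6: burst=12, C=57
Average completion = 179/6 = 29.8333

29.8333


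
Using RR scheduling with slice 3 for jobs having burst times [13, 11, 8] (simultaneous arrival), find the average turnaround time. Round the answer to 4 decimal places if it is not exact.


Time quantum = 3
Execution trace:
  J1 runs 3 units, time = 3
  J2 runs 3 units, time = 6
  J3 runs 3 units, time = 9
  J1 runs 3 units, time = 12
  J2 runs 3 units, time = 15
  J3 runs 3 units, time = 18
  J1 runs 3 units, time = 21
  J2 runs 3 units, time = 24
  J3 runs 2 units, time = 26
  J1 runs 3 units, time = 29
  J2 runs 2 units, time = 31
  J1 runs 1 units, time = 32
Finish times: [32, 31, 26]
Average turnaround = 89/3 = 29.6667

29.6667


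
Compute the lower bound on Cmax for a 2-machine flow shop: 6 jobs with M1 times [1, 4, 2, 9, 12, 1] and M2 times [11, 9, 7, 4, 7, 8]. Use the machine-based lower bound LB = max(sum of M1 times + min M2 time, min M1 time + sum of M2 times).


LB1 = sum(M1 times) + min(M2 times) = 29 + 4 = 33
LB2 = min(M1 times) + sum(M2 times) = 1 + 46 = 47
Lower bound = max(LB1, LB2) = max(33, 47) = 47

47


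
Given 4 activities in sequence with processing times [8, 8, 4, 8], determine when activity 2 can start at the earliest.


Activity 2 starts after activities 1 through 1 complete.
Predecessor durations: [8]
ES = 8 = 8

8


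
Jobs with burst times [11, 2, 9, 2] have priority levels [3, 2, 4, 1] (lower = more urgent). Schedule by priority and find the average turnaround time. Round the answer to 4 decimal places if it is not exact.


Sort by priority (ascending = highest first):
Order: [(1, 2), (2, 2), (3, 11), (4, 9)]
Completion times:
  Priority 1, burst=2, C=2
  Priority 2, burst=2, C=4
  Priority 3, burst=11, C=15
  Priority 4, burst=9, C=24
Average turnaround = 45/4 = 11.25

11.25


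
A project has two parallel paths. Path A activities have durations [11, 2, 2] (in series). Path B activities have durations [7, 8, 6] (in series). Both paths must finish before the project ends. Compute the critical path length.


Path A total = 11 + 2 + 2 = 15
Path B total = 7 + 8 + 6 = 21
Critical path = longest path = max(15, 21) = 21

21


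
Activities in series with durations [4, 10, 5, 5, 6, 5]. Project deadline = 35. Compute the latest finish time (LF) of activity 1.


LF(activity 1) = deadline - sum of successor durations
Successors: activities 2 through 6 with durations [10, 5, 5, 6, 5]
Sum of successor durations = 31
LF = 35 - 31 = 4

4


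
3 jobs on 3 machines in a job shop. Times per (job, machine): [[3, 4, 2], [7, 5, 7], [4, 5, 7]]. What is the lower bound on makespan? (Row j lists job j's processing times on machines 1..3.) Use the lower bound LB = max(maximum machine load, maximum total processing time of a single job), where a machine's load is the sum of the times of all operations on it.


Machine loads:
  Machine 1: 3 + 7 + 4 = 14
  Machine 2: 4 + 5 + 5 = 14
  Machine 3: 2 + 7 + 7 = 16
Max machine load = 16
Job totals:
  Job 1: 9
  Job 2: 19
  Job 3: 16
Max job total = 19
Lower bound = max(16, 19) = 19

19


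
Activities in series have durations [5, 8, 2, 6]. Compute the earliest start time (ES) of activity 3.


Activity 3 starts after activities 1 through 2 complete.
Predecessor durations: [5, 8]
ES = 5 + 8 = 13

13


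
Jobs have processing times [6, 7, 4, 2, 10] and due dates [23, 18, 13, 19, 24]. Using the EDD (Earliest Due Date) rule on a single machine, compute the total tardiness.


Sort by due date (EDD order): [(4, 13), (7, 18), (2, 19), (6, 23), (10, 24)]
Compute completion times and tardiness:
  Job 1: p=4, d=13, C=4, tardiness=max(0,4-13)=0
  Job 2: p=7, d=18, C=11, tardiness=max(0,11-18)=0
  Job 3: p=2, d=19, C=13, tardiness=max(0,13-19)=0
  Job 4: p=6, d=23, C=19, tardiness=max(0,19-23)=0
  Job 5: p=10, d=24, C=29, tardiness=max(0,29-24)=5
Total tardiness = 5

5


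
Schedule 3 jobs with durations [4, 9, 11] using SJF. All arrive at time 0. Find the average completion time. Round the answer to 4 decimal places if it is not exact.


SJF order (ascending): [4, 9, 11]
Completion times:
  Job 1: burst=4, C=4
  Job 2: burst=9, C=13
  Job 3: burst=11, C=24
Average completion = 41/3 = 13.6667

13.6667


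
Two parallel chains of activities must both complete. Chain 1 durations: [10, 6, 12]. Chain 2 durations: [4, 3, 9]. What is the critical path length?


Path A total = 10 + 6 + 12 = 28
Path B total = 4 + 3 + 9 = 16
Critical path = longest path = max(28, 16) = 28

28


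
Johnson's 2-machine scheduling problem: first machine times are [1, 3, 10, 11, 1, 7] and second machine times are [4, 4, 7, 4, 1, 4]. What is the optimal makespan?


Apply Johnson's rule:
  Group 1 (a <= b): [(1, 1, 4), (5, 1, 1), (2, 3, 4)]
  Group 2 (a > b): [(3, 10, 7), (4, 11, 4), (6, 7, 4)]
Optimal job order: [1, 5, 2, 3, 4, 6]
Schedule:
  Job 1: M1 done at 1, M2 done at 5
  Job 5: M1 done at 2, M2 done at 6
  Job 2: M1 done at 5, M2 done at 10
  Job 3: M1 done at 15, M2 done at 22
  Job 4: M1 done at 26, M2 done at 30
  Job 6: M1 done at 33, M2 done at 37
Makespan = 37

37


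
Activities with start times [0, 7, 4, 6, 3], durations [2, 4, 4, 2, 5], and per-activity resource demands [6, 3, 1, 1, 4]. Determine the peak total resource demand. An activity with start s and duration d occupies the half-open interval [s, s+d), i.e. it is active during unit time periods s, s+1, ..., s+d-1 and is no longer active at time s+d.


Each activity i is active on [start_i, start_i + duration_i).
Compute total resource usage per time slot:
  t=0: active resources = [6], total = 6
  t=1: active resources = [6], total = 6
  t=2: active resources = [], total = 0
  t=3: active resources = [4], total = 4
  t=4: active resources = [1, 4], total = 5
  t=5: active resources = [1, 4], total = 5
  t=6: active resources = [1, 1, 4], total = 6
  t=7: active resources = [3, 1, 1, 4], total = 9
  t=8: active resources = [3], total = 3
  t=9: active resources = [3], total = 3
  t=10: active resources = [3], total = 3
Peak resource demand = 9

9


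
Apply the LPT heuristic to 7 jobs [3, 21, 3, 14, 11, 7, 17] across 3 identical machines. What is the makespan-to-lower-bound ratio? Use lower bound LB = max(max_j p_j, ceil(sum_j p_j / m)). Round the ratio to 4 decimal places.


LPT order: [21, 17, 14, 11, 7, 3, 3]
Machine loads after assignment: [27, 24, 25]
LPT makespan = 27
Lower bound = max(max_job, ceil(total/3)) = max(21, 26) = 26
Ratio = 27 / 26 = 1.0385

1.0385


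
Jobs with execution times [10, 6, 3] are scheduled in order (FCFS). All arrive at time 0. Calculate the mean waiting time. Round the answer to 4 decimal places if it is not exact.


FCFS order (as given): [10, 6, 3]
Waiting times:
  Job 1: wait = 0
  Job 2: wait = 10
  Job 3: wait = 16
Sum of waiting times = 26
Average waiting time = 26/3 = 8.6667

8.6667


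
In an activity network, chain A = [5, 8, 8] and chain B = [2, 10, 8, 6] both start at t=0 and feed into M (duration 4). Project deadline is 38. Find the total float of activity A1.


Forward pass: ES(A1) = sum of predecessors on chain A = 0
EF = ES + duration = 0 + 5 = 5
Backward pass: LF(M) = deadline = 38; LS(M) = 38 - 4 = 34
LF(A1) = LS(M) - sum(successors on chain A) = 34 - 16 = 18
LS = LF - duration = 18 - 5 = 13
Total float = LS - ES = 13 - 0 = 13

13


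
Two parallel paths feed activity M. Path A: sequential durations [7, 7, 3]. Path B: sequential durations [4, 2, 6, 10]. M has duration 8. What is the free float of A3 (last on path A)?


ES(A3) = sum of predecessors on chain A = 14
EF(A3) = ES + duration = 14 + 3 = 17
Successor of A3 is M. ES(M) = max(sum(A), sum(B)) = max(17, 22) = 22
Free float = ES(successor) - EF(current) = 22 - 17 = 5

5


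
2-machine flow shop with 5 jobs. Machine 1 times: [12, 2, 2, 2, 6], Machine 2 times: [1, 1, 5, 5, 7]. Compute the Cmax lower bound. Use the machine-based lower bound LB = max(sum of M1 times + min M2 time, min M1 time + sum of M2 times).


LB1 = sum(M1 times) + min(M2 times) = 24 + 1 = 25
LB2 = min(M1 times) + sum(M2 times) = 2 + 19 = 21
Lower bound = max(LB1, LB2) = max(25, 21) = 25

25


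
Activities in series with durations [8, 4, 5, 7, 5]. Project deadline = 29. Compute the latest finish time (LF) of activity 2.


LF(activity 2) = deadline - sum of successor durations
Successors: activities 3 through 5 with durations [5, 7, 5]
Sum of successor durations = 17
LF = 29 - 17 = 12

12


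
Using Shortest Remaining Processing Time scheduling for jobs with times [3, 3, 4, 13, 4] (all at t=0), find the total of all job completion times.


Since all jobs arrive at t=0, SRPT equals SPT ordering.
SPT order: [3, 3, 4, 4, 13]
Completion times:
  Job 1: p=3, C=3
  Job 2: p=3, C=6
  Job 3: p=4, C=10
  Job 4: p=4, C=14
  Job 5: p=13, C=27
Total completion time = 3 + 6 + 10 + 14 + 27 = 60

60


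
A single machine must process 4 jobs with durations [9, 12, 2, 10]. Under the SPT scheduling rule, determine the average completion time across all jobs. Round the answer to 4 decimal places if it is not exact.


Sort jobs by processing time (SPT order): [2, 9, 10, 12]
Compute completion times sequentially:
  Job 1: processing = 2, completes at 2
  Job 2: processing = 9, completes at 11
  Job 3: processing = 10, completes at 21
  Job 4: processing = 12, completes at 33
Sum of completion times = 67
Average completion time = 67/4 = 16.75

16.75


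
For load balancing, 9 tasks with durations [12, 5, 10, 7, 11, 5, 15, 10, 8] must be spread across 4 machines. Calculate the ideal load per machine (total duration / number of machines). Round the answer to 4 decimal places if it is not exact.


Total processing time = 12 + 5 + 10 + 7 + 11 + 5 + 15 + 10 + 8 = 83
Number of machines = 4
Ideal balanced load = 83 / 4 = 20.75

20.75


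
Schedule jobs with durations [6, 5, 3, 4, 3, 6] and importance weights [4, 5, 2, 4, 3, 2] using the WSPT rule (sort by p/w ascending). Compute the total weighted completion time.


Compute p/w ratios and sort ascending (WSPT): [(5, 5), (4, 4), (3, 3), (6, 4), (3, 2), (6, 2)]
Compute weighted completion times:
  Job (p=5,w=5): C=5, w*C=5*5=25
  Job (p=4,w=4): C=9, w*C=4*9=36
  Job (p=3,w=3): C=12, w*C=3*12=36
  Job (p=6,w=4): C=18, w*C=4*18=72
  Job (p=3,w=2): C=21, w*C=2*21=42
  Job (p=6,w=2): C=27, w*C=2*27=54
Total weighted completion time = 265

265


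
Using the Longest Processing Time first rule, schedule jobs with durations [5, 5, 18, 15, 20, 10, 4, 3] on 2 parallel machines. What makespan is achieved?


Sort jobs in decreasing order (LPT): [20, 18, 15, 10, 5, 5, 4, 3]
Assign each job to the least loaded machine:
  Machine 1: jobs [20, 10, 5, 4], load = 39
  Machine 2: jobs [18, 15, 5, 3], load = 41
Makespan = max load = 41

41


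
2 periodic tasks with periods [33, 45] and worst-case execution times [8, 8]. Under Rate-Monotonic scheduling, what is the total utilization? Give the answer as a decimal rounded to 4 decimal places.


Compute individual utilizations (exact fractions):
  Task 1: C/T = 8/33 (approx. 0.2424)
  Task 2: C/T = 8/45 (approx. 0.1778)
Total utilization U = 8/33 + 8/45 = 208/495
Rounded to 4 decimal places: U = 0.4202
RM (Liu & Layland) bound for 2 tasks = 0.828427; compare with U = 208/495 (approx. 0.420202)
U <= bound, so schedulable by RM sufficient condition.

0.4202


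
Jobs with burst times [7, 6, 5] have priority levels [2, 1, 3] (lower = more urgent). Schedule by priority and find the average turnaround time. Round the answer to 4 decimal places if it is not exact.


Sort by priority (ascending = highest first):
Order: [(1, 6), (2, 7), (3, 5)]
Completion times:
  Priority 1, burst=6, C=6
  Priority 2, burst=7, C=13
  Priority 3, burst=5, C=18
Average turnaround = 37/3 = 12.3333

12.3333


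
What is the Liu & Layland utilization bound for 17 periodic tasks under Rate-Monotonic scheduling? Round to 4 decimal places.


Compute 2^(1/17) = 1.0416160107
Subtract 1: 1.0416160107 - 1 = 0.0416160107
Multiply by n: 17 * 0.0416160107 = 0.7074721819
Round to 4 dp: 0.7075

0.7075


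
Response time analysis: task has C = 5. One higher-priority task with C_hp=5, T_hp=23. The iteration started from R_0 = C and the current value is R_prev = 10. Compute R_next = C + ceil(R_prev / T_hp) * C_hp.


R_next = C + ceil(R_prev / T_hp) * C_hp
ceil(10 / 23) = ceil(0.4348) = 1
Interference = 1 * 5 = 5
R_next = 5 + 5 = 10
R_next = R_prev, so the iteration has converged (response time = 10).

10


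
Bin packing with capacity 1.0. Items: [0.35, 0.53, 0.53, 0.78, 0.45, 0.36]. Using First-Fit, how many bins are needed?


Place items sequentially using First-Fit:
  Item 0.35 -> new Bin 1
  Item 0.53 -> Bin 1 (now 0.88)
  Item 0.53 -> new Bin 2
  Item 0.78 -> new Bin 3
  Item 0.45 -> Bin 2 (now 0.98)
  Item 0.36 -> new Bin 4
Total bins used = 4

4


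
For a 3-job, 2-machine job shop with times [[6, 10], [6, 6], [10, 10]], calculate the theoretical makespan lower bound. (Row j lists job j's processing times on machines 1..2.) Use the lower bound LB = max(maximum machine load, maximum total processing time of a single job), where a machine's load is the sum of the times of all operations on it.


Machine loads:
  Machine 1: 6 + 6 + 10 = 22
  Machine 2: 10 + 6 + 10 = 26
Max machine load = 26
Job totals:
  Job 1: 16
  Job 2: 12
  Job 3: 20
Max job total = 20
Lower bound = max(26, 20) = 26

26


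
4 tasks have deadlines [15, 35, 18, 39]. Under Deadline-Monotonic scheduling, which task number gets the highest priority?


Sort tasks by relative deadline (ascending):
  Task 1: deadline = 15
  Task 3: deadline = 18
  Task 2: deadline = 35
  Task 4: deadline = 39
Priority order (highest first): [1, 3, 2, 4]
Highest priority task = 1

1


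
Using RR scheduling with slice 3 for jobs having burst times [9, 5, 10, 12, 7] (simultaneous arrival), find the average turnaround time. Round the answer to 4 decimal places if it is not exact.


Time quantum = 3
Execution trace:
  J1 runs 3 units, time = 3
  J2 runs 3 units, time = 6
  J3 runs 3 units, time = 9
  J4 runs 3 units, time = 12
  J5 runs 3 units, time = 15
  J1 runs 3 units, time = 18
  J2 runs 2 units, time = 20
  J3 runs 3 units, time = 23
  J4 runs 3 units, time = 26
  J5 runs 3 units, time = 29
  J1 runs 3 units, time = 32
  J3 runs 3 units, time = 35
  J4 runs 3 units, time = 38
  J5 runs 1 units, time = 39
  J3 runs 1 units, time = 40
  J4 runs 3 units, time = 43
Finish times: [32, 20, 40, 43, 39]
Average turnaround = 174/5 = 34.8

34.8


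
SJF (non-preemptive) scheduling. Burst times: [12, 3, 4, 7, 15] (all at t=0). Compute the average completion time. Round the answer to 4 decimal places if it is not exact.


SJF order (ascending): [3, 4, 7, 12, 15]
Completion times:
  Job 1: burst=3, C=3
  Job 2: burst=4, C=7
  Job 3: burst=7, C=14
  Job 4: burst=12, C=26
  Job 5: burst=15, C=41
Average completion = 91/5 = 18.2

18.2


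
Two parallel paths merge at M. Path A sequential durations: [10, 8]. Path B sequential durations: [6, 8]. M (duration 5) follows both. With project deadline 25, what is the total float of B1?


Forward pass: ES(B1) = sum of predecessors on chain B = 0
EF = ES + duration = 0 + 6 = 6
Backward pass: LF(M) = deadline = 25; LS(M) = 25 - 5 = 20
LF(B1) = LS(M) - sum(successors on chain B) = 20 - 8 = 12
LS = LF - duration = 12 - 6 = 6
Total float = LS - ES = 6 - 0 = 6

6


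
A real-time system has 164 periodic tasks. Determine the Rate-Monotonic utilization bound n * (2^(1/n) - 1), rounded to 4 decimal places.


Compute 2^(1/164) = 1.0042354515
Subtract 1: 1.0042354515 - 1 = 0.0042354515
Multiply by n: 164 * 0.0042354515 = 0.6946140460
Round to 4 dp: 0.6946

0.6946


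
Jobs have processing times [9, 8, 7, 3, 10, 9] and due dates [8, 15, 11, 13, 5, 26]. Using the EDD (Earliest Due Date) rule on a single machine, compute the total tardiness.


Sort by due date (EDD order): [(10, 5), (9, 8), (7, 11), (3, 13), (8, 15), (9, 26)]
Compute completion times and tardiness:
  Job 1: p=10, d=5, C=10, tardiness=max(0,10-5)=5
  Job 2: p=9, d=8, C=19, tardiness=max(0,19-8)=11
  Job 3: p=7, d=11, C=26, tardiness=max(0,26-11)=15
  Job 4: p=3, d=13, C=29, tardiness=max(0,29-13)=16
  Job 5: p=8, d=15, C=37, tardiness=max(0,37-15)=22
  Job 6: p=9, d=26, C=46, tardiness=max(0,46-26)=20
Total tardiness = 89

89


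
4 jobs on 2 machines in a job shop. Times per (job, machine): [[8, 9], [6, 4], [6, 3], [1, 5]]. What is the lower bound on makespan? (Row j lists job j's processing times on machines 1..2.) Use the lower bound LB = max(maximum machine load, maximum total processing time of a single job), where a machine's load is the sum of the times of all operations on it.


Machine loads:
  Machine 1: 8 + 6 + 6 + 1 = 21
  Machine 2: 9 + 4 + 3 + 5 = 21
Max machine load = 21
Job totals:
  Job 1: 17
  Job 2: 10
  Job 3: 9
  Job 4: 6
Max job total = 17
Lower bound = max(21, 17) = 21

21


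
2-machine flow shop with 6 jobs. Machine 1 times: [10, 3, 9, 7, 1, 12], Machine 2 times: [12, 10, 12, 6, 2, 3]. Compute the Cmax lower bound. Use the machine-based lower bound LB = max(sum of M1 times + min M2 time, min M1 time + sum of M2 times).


LB1 = sum(M1 times) + min(M2 times) = 42 + 2 = 44
LB2 = min(M1 times) + sum(M2 times) = 1 + 45 = 46
Lower bound = max(LB1, LB2) = max(44, 46) = 46

46


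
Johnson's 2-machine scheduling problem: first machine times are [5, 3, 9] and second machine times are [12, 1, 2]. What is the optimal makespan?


Apply Johnson's rule:
  Group 1 (a <= b): [(1, 5, 12)]
  Group 2 (a > b): [(3, 9, 2), (2, 3, 1)]
Optimal job order: [1, 3, 2]
Schedule:
  Job 1: M1 done at 5, M2 done at 17
  Job 3: M1 done at 14, M2 done at 19
  Job 2: M1 done at 17, M2 done at 20
Makespan = 20

20


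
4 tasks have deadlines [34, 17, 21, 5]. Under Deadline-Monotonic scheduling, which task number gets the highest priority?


Sort tasks by relative deadline (ascending):
  Task 4: deadline = 5
  Task 2: deadline = 17
  Task 3: deadline = 21
  Task 1: deadline = 34
Priority order (highest first): [4, 2, 3, 1]
Highest priority task = 4

4


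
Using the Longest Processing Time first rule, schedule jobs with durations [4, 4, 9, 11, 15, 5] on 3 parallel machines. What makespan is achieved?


Sort jobs in decreasing order (LPT): [15, 11, 9, 5, 4, 4]
Assign each job to the least loaded machine:
  Machine 1: jobs [15], load = 15
  Machine 2: jobs [11, 4], load = 15
  Machine 3: jobs [9, 5, 4], load = 18
Makespan = max load = 18

18


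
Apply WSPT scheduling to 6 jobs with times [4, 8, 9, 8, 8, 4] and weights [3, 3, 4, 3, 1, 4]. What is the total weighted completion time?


Compute p/w ratios and sort ascending (WSPT): [(4, 4), (4, 3), (9, 4), (8, 3), (8, 3), (8, 1)]
Compute weighted completion times:
  Job (p=4,w=4): C=4, w*C=4*4=16
  Job (p=4,w=3): C=8, w*C=3*8=24
  Job (p=9,w=4): C=17, w*C=4*17=68
  Job (p=8,w=3): C=25, w*C=3*25=75
  Job (p=8,w=3): C=33, w*C=3*33=99
  Job (p=8,w=1): C=41, w*C=1*41=41
Total weighted completion time = 323

323


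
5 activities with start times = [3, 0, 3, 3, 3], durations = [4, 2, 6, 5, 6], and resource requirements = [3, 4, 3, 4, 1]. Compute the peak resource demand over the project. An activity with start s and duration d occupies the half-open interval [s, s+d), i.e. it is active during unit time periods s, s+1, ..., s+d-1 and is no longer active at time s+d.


Each activity i is active on [start_i, start_i + duration_i).
Compute total resource usage per time slot:
  t=0: active resources = [4], total = 4
  t=1: active resources = [4], total = 4
  t=2: active resources = [], total = 0
  t=3: active resources = [3, 3, 4, 1], total = 11
  t=4: active resources = [3, 3, 4, 1], total = 11
  t=5: active resources = [3, 3, 4, 1], total = 11
  t=6: active resources = [3, 3, 4, 1], total = 11
  t=7: active resources = [3, 4, 1], total = 8
  t=8: active resources = [3, 1], total = 4
Peak resource demand = 11

11


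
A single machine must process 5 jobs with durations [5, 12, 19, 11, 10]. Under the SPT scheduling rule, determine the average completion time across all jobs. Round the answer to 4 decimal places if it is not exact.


Sort jobs by processing time (SPT order): [5, 10, 11, 12, 19]
Compute completion times sequentially:
  Job 1: processing = 5, completes at 5
  Job 2: processing = 10, completes at 15
  Job 3: processing = 11, completes at 26
  Job 4: processing = 12, completes at 38
  Job 5: processing = 19, completes at 57
Sum of completion times = 141
Average completion time = 141/5 = 28.2

28.2


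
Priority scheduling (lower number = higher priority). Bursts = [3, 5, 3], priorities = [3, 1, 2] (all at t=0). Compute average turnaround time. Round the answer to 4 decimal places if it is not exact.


Sort by priority (ascending = highest first):
Order: [(1, 5), (2, 3), (3, 3)]
Completion times:
  Priority 1, burst=5, C=5
  Priority 2, burst=3, C=8
  Priority 3, burst=3, C=11
Average turnaround = 24/3 = 8.0

8.0


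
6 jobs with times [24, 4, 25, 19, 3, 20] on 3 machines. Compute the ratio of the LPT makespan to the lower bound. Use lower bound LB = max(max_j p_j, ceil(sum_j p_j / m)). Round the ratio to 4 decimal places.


LPT order: [25, 24, 20, 19, 4, 3]
Machine loads after assignment: [28, 28, 39]
LPT makespan = 39
Lower bound = max(max_job, ceil(total/3)) = max(25, 32) = 32
Ratio = 39 / 32 = 1.2188

1.2188


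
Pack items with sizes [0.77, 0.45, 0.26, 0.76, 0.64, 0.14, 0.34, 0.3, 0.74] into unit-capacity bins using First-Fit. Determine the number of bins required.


Place items sequentially using First-Fit:
  Item 0.77 -> new Bin 1
  Item 0.45 -> new Bin 2
  Item 0.26 -> Bin 2 (now 0.71)
  Item 0.76 -> new Bin 3
  Item 0.64 -> new Bin 4
  Item 0.14 -> Bin 1 (now 0.91)
  Item 0.34 -> Bin 4 (now 0.98)
  Item 0.3 -> new Bin 5
  Item 0.74 -> new Bin 6
Total bins used = 6

6


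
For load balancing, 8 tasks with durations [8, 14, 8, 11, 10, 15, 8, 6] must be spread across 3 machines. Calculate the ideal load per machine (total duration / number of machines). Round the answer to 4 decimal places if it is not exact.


Total processing time = 8 + 14 + 8 + 11 + 10 + 15 + 8 + 6 = 80
Number of machines = 3
Ideal balanced load = 80 / 3 = 26.6667

26.6667


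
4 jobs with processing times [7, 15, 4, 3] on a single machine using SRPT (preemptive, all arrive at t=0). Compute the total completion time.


Since all jobs arrive at t=0, SRPT equals SPT ordering.
SPT order: [3, 4, 7, 15]
Completion times:
  Job 1: p=3, C=3
  Job 2: p=4, C=7
  Job 3: p=7, C=14
  Job 4: p=15, C=29
Total completion time = 3 + 7 + 14 + 29 = 53

53


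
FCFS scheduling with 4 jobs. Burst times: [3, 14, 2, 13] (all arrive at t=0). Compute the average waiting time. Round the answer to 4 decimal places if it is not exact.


FCFS order (as given): [3, 14, 2, 13]
Waiting times:
  Job 1: wait = 0
  Job 2: wait = 3
  Job 3: wait = 17
  Job 4: wait = 19
Sum of waiting times = 39
Average waiting time = 39/4 = 9.75

9.75


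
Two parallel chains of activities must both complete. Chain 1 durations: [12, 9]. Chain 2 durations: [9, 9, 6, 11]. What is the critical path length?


Path A total = 12 + 9 = 21
Path B total = 9 + 9 + 6 + 11 = 35
Critical path = longest path = max(21, 35) = 35

35


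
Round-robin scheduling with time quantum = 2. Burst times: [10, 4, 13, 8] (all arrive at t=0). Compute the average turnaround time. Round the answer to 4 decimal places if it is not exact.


Time quantum = 2
Execution trace:
  J1 runs 2 units, time = 2
  J2 runs 2 units, time = 4
  J3 runs 2 units, time = 6
  J4 runs 2 units, time = 8
  J1 runs 2 units, time = 10
  J2 runs 2 units, time = 12
  J3 runs 2 units, time = 14
  J4 runs 2 units, time = 16
  J1 runs 2 units, time = 18
  J3 runs 2 units, time = 20
  J4 runs 2 units, time = 22
  J1 runs 2 units, time = 24
  J3 runs 2 units, time = 26
  J4 runs 2 units, time = 28
  J1 runs 2 units, time = 30
  J3 runs 2 units, time = 32
  J3 runs 2 units, time = 34
  J3 runs 1 units, time = 35
Finish times: [30, 12, 35, 28]
Average turnaround = 105/4 = 26.25

26.25


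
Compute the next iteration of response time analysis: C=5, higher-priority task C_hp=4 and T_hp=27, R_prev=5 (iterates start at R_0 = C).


R_next = C + ceil(R_prev / T_hp) * C_hp
ceil(5 / 27) = ceil(0.1852) = 1
Interference = 1 * 4 = 4
R_next = 5 + 4 = 9

9


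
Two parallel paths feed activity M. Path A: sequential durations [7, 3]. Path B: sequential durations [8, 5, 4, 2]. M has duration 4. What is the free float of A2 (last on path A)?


ES(A2) = sum of predecessors on chain A = 7
EF(A2) = ES + duration = 7 + 3 = 10
Successor of A2 is M. ES(M) = max(sum(A), sum(B)) = max(10, 19) = 19
Free float = ES(successor) - EF(current) = 19 - 10 = 9

9


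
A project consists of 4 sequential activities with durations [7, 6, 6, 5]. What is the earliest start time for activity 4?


Activity 4 starts after activities 1 through 3 complete.
Predecessor durations: [7, 6, 6]
ES = 7 + 6 + 6 = 19

19


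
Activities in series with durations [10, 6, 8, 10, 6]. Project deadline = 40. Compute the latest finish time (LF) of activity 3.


LF(activity 3) = deadline - sum of successor durations
Successors: activities 4 through 5 with durations [10, 6]
Sum of successor durations = 16
LF = 40 - 16 = 24

24
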